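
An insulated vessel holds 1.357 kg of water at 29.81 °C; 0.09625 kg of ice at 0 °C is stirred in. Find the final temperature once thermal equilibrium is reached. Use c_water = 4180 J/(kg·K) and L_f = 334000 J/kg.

T_f ≈ 22.5 °C

Net heat exchanged in the isolated system is zero:
fusion: m_ice L_f = 0.09625·334000 = 32148
  meltwater 0→T: 0.09625·4180·T = 402.32 T
  water cools: 1.357·4180·(T − 29.81) = 5672.3(T − 29.81)
6074.6 T = 169090 − 32148 = 136943
T ≈ 22.54 °C. Since T > 0 °C, the all-ice-melts assumption holds.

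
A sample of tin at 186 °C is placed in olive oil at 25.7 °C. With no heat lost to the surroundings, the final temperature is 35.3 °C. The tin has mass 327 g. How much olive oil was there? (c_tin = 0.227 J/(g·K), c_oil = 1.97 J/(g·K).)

m ≈ 591 g

Conservation of energy gives ΣQ = 0:
327×0.227×(35.3 − 186) + m×1.97×(35.3 − 25.7) = 0
18.91 m = 11186
m = 11186/18.91 ≈ 591.5 g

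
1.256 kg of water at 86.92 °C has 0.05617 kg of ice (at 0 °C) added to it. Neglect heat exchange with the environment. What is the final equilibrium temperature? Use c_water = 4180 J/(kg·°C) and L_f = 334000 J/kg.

T_f ≈ 79.8 °C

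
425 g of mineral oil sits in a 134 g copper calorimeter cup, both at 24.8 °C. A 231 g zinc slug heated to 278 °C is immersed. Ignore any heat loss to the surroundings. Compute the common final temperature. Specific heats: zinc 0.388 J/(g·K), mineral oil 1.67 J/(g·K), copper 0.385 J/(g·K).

Conservation of energy gives ΣQ = 0:
231×0.388×(T − 278) + 425×1.67×(T − 24.8) + 134×0.385×(T − 24.8) = 0
850.97 T = 43798
T = 43798/850.97 ≈ 51.47 °C

T_f ≈ 51.5 °C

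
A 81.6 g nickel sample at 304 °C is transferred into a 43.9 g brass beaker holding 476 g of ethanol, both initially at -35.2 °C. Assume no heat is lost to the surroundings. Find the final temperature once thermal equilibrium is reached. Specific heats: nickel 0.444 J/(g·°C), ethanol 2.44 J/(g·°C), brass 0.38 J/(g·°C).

Let T be the final temperature. ΣQ_i = 0:
81.6*0.444*(T − 304) + 476*2.44*(T − (-35.2)) + 43.9*0.38*(T − (-35.2)) = 0
36.23(T − 304) + 1161.4(T − (-35.2)) + 16.68(T − (-35.2)) = 0
(36.23 + 1161.4 + 16.68) T = 36.23*304 + 1161.4*(-35.2) + 16.68*(-35.2)
T = -30456/1214.4 ≈ -25.08 °C

T_f ≈ -25.1 °C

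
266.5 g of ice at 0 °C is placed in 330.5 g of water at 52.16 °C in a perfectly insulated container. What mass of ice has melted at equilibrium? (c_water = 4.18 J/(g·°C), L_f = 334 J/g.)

m_melted ≈ 216 g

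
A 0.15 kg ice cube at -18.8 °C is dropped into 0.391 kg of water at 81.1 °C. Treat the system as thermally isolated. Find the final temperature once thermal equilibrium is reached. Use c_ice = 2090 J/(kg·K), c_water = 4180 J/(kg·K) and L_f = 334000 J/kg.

Energy conservation, ΣQ = 0:
ice -18.8→0 °C: 0.15×2090×18.8 = 5893.8; fusion: m_ice L_f = 0.15×334000 = 50100; warm the meltwater: 627 T; water: 1634.4(T − 81.1)
2261.4 T = 132548 − 55994 = 76554
T ≈ 33.85 °C (positive, so assuming full melt was valid).

T_f ≈ 33.9 °C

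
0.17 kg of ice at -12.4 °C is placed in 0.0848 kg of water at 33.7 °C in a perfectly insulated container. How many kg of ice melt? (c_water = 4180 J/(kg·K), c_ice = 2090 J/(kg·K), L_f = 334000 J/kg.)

m_melted ≈ 0.0226 kg

Water can give up m c ΔT = 0.0848·4180·33.7 = 11945 J before reaching 0 °C.
Of that, 0.17·2090·12.4 = 4405.7 J goes to bring the ice to 0 °C, leaving 7539.7 J.
Melting all 0.17 kg of ice would need 0.17·334000 = 56780 J.
Since 7539.7 < 56780 J, not all the ice melts; equilibrium is at 0 °C.
m_melt = 7539.7 / L_f = 0.02257 kg.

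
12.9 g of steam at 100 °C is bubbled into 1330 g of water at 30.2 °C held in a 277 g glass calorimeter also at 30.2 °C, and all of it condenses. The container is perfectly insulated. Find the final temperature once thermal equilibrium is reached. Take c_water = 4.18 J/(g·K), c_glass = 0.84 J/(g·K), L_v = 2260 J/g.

Sum of m c ΔT and latent-heat terms is zero:
steam→water at 100 °C releases m L_v = 12.9×2260 = 29154
  condensate cools 100→T: 12.9×4.18×(T − 100) = 53.92(T − 100)
  original water: 5559.4(T − 30.2)
  cup: 232.68(T − 30.2)
5846 T = 29154 + 5392.2 + 174921 = 209467
T ≈ 35.83 °C (< 100 °C, so full condensation is consistent).

T_f ≈ 35.8 °C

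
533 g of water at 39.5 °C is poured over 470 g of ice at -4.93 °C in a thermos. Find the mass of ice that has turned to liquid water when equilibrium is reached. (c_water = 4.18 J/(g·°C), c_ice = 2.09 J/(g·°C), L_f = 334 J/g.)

m_melted ≈ 249 g

Heat available from the water dropping to 0 °C: 533·4.18·39.5 = 88004 J.
Of that, 470·2.09·4.93 = 4842.7 J goes to bring the ice to 0 °C, leaving 83161 J.
To melt every bit of ice: 470·334 = 156980 J.
That's not enough to melt it all — equilibrium is at 0 °C with ice remaining.
m_melted·334 = 83161  ⇒  m_melted ≈ 249 g.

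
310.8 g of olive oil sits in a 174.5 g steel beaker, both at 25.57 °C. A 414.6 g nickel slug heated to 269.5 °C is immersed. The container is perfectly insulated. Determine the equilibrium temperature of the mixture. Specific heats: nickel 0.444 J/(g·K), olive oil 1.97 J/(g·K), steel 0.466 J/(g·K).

Heat gained plus heat lost sum to zero:
414.6×0.444×(T − 269.5) + 310.8×1.97×(T − 25.57) + 174.5×0.466×(T − 25.57) = 0
184.08(T − 269.5) + 612.28(T − 25.57) + 81.32(T − 25.57) = 0
877.68 T = 67345
T = 67345 / 877.68 = 76.7 °C

T_f ≈ 76.7 °C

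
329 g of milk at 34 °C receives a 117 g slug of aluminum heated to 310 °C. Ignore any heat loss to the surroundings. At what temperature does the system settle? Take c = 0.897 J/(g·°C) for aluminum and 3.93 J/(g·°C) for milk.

T_f ≈ 54.7 °C

T_f is the heat-capacity-weighted average of the initial temperatures:
T_f = (104.95*310 + 1293*34) / (104.95 + 1293)
    = 76495 / 1397.9 ≈ 54.72 °C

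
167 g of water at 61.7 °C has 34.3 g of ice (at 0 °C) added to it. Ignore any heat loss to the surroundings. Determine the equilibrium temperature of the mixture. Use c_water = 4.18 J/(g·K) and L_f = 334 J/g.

Heat gained plus heat lost sum to zero:
latent heat to melt: 34.3×334 = 11456
  warm the meltwater: 143.37 T
  water cools: 167×4.18×(T − 61.7) = 698.06(T − 61.7)
841.43 T = 43070 − 11456 = 31614
T ≈ 37.57 °C (positive, so assuming full melt was valid).

T_f ≈ 37.6 °C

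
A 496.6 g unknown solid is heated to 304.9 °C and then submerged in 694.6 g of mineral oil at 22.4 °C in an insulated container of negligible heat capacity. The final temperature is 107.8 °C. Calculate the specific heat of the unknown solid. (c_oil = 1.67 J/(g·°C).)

Heat lost by the unknown solid = heat gained by the oil:
496.6·c·(304.9 − 107.8) = 694.6·1.67·(107.8 − 22.4)
97880 c = 99062  ⇒  c ≈ 1.012 J/(g·°C)

c ≈ 1.01 J/(g·°C)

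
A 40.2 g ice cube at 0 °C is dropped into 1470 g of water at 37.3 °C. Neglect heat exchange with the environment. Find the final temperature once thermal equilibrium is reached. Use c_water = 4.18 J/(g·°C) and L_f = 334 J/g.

T_f ≈ 34.2 °C

Energy balance with sensible and latent terms:
fusion: m_ice L_f = 40.2·334 = 13427
  meltwater 0→T: 40.2·4.18·T = 168.04 T
  water cools: 1470·4.18·(T − 37.3) = 6144.6(T − 37.3)
6312.6 T = 229194 − 13427 = 215767
T ≈ 34.18 °C (positive, so assuming full melt was valid).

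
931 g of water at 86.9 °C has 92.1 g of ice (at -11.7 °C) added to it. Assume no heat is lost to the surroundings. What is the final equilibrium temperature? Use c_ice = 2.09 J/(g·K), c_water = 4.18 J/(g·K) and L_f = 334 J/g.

T_f ≈ 71.4 °C

Heat gained plus heat lost sum to zero:
ice -11.7→0 °C: 92.1·2.09·11.7 = 2252.1; fusion: m_ice L_f = 92.1·334 = 30761; warm the meltwater: 384.98 T; water cools: 931·4.18·(T − 86.9) = 3891.6(T − 86.9)
4276.6 T = 338178 − 33014 = 305165
T ≈ 71.36 °C — above 0 °C, consistent with complete melting.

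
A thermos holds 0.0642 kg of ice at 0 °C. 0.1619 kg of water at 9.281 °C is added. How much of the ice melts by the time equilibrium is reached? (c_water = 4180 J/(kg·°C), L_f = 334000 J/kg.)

m_melted ≈ 0.0188 kg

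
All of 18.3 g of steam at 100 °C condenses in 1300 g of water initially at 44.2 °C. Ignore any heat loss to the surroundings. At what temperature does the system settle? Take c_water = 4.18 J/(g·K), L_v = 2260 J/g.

T_f ≈ 52.5 °C

Taking heat into each body as positive, Σ m c ΔT = 0:
condense steam: −18.3·2260 = −41358
  condensate cools 100→T: 18.3·4.18·(T − 100) = 76.49(T − 100)
  water warms: 1300·4.18·(T − 44.2) = 5434(T − 44.2)
5510.5 T = 41358 + 7649.4 + 240183 = 289190
T ≈ 52.48 °C — below 100 °C, confirming all the steam condensed.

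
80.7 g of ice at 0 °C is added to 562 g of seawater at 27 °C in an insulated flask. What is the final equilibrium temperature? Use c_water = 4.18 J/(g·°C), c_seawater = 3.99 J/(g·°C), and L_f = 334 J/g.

T_f ≈ 13.0 °C

Heat gained plus heat lost sum to zero:
fusion: m_ice L_f = 80.7×334 = 26954
  warm the meltwater: 337.33 T
  seawater cools: 562×3.99×(T − 27) = 2242.4(T − 27)
2579.7 T = 60544 − 26954 = 33590
T ≈ 13.02 °C — above 0 °C, consistent with complete melting.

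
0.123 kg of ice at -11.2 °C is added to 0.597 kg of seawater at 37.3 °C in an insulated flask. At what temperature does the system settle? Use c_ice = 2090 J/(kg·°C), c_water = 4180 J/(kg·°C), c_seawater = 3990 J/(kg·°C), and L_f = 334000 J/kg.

T_f ≈ 15.5 °C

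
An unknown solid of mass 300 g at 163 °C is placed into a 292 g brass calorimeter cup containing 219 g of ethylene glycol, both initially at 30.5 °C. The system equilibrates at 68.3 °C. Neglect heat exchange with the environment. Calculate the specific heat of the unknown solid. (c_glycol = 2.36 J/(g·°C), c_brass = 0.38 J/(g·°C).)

Let T be the final temperature. ΣQ_i = 0:
300×c×(68.3 − 163) + 219×2.36×(68.3 − 30.5) + 292×0.38×(68.3 − 30.5) = 0
-28410 c = -23731
c = -23731/-28410 ≈ 0.8353 J/(g·°C)

c ≈ 0.835 J/(g·°C)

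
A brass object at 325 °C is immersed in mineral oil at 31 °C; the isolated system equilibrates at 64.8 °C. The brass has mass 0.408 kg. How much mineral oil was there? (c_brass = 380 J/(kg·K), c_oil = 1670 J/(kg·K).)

Net heat exchanged in the isolated system is zero:
0.408×380×(64.8 − 325) + m×1670×(64.8 − 31) = 0
56446 m = 40341
m = 40341/56446 ≈ 0.7147 kg

m ≈ 0.715 kg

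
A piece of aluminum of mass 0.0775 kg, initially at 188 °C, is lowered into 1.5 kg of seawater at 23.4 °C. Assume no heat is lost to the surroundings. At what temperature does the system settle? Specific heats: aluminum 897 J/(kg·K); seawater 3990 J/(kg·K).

Heat lost by the aluminum equals heat gained by the seawater:
0.0775×897×(188 − T) = 1.5×3990×(T − 23.4)
69.52(188 − T) = 5985(T − 23.4)
6054.5 T = 153118  ⇒  T ≈ 25.29 °C

T_f ≈ 25.3 °C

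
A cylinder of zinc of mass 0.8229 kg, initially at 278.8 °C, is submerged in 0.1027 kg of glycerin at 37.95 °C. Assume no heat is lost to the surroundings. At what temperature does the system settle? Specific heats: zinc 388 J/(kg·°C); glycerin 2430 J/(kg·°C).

Setting the total heat transfer to zero:
0.8229·388·(T − 278.8) + 0.1027·2430·(T − 37.95) = 0
(319.29 + 249.56) T = 319.29·278.8 + 249.56·37.95
T ≈ 173.14 °C

T_f ≈ 173.1 °C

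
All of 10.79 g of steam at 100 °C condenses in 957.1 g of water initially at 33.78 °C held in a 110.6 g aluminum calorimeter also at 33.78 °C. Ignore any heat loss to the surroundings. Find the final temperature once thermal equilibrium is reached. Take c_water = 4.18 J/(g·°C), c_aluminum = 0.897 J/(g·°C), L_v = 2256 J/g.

T_f ≈ 40.4 °C

Net heat exchanged in the isolated system is zero:
latent heat released on condensation: 10.79·2256 = 24342; condensate cools 100→T: 10.79·4.18·(T − 100) = 45.1(T − 100); original water: 4000.7(T − 33.78); aluminum cup: 110.6·0.897·(T − 33.78) = 99.21(T − 33.78)
4145 T = 24342 + 4510.2 + 138494 = 167347
T ≈ 40.37 °C, under the boiling point, so the assumption holds.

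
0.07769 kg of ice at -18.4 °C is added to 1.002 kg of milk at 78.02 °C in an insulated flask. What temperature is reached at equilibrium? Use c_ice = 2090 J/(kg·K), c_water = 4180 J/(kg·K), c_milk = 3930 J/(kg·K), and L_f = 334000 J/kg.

Net heat exchanged in the isolated system is zero:
ice -18.4→0 °C: 0.07769·2090·18.4 = 2987.6
  melt ice: 0.07769·334000 = 25948
  meltwater 0→T: 0.07769·4180·T = 324.74 T
  milk: 3937.9(T − 78.02)
4262.6 T = 307232 − 28936 = 278296
T ≈ 65.29 °C. Since T > 0 °C, the all-ice-melts assumption holds.

T_f ≈ 65.3 °C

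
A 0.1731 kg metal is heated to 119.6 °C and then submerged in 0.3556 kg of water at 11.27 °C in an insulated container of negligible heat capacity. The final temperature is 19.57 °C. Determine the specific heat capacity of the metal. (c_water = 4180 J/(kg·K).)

Heat lost by the metal = heat gained by the water:
0.1731×c×(119.6 − 19.57) = 0.3556×4180×(19.57 − 11.27)
17.32 c = 12337  ⇒  c ≈ 712.5 J/(kg·K)

c ≈ 713 J/(kg·K)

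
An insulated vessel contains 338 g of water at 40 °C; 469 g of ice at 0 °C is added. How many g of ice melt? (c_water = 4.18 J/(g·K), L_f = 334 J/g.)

Heat available from the water dropping to 0 °C: 338·4.18·40 = 56514 J.
Melting all 469 g of ice would need 469·334 = 156646 J.
Since 56514 < 156646 J, not all the ice melts; equilibrium is at 0 °C.
m_melted·334 = 56514  ⇒  m_melted ≈ 169.2 g.

m_melted ≈ 169 g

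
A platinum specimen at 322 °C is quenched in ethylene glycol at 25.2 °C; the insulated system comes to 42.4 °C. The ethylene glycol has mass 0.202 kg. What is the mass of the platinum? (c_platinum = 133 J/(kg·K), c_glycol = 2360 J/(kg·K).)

m ≈ 0.22 kg

Heat lost by the platinum = heat gained by the glycol:
m×133×(322 − 42.4) = 0.202×2360×(42.4 − 25.2)
37187 m = 8199.6  ⇒  m ≈ 0.2205 kg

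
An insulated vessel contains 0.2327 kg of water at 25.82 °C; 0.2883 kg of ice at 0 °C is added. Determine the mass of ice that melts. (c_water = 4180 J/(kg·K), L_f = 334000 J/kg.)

m_melted ≈ 0.0752 kg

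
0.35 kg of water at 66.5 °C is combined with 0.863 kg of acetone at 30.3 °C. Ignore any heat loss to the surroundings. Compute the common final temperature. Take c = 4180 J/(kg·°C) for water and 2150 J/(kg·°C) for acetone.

|Q_water| = |Q_acetone|:
0.35*4180*(66.5 − T) = 0.863*2150*(T − 30.3)
1463(66.5 − T) = 1855.5(T − 30.3)
3318.4 T = 153510  ⇒  T ≈ 46.26 °C

T_f ≈ 46.3 °C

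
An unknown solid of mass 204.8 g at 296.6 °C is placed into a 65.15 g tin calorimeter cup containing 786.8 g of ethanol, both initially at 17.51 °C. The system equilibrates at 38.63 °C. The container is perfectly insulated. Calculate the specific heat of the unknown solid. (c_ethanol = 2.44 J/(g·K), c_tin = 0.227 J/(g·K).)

Heat gained plus heat lost sum to zero:
204.8·c·(38.63 − 296.6) + 786.8·2.44·(38.63 − 17.51) + 65.15·0.227·(38.63 − 17.51) = 0
-52832 c = -40858
c = -40858/-52832 ≈ 0.7734 J/(g·K)

c ≈ 0.773 J/(g·K)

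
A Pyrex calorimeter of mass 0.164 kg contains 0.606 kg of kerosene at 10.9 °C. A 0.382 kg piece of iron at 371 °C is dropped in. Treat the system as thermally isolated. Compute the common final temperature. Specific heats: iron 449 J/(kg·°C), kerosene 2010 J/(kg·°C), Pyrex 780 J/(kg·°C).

Setting the total heat transfer to zero:
0.382·449·(T − 371) + 0.606·2010·(T − 10.9) + 0.164·780·(T − 10.9) = 0
171.52(T − 371) + 1218.1(T − 10.9) + 127.92(T − 10.9) = 0
1517.5 T = 78304
T = 78304 / 1517.5 = 51.6 °C

T_f ≈ 51.6 °C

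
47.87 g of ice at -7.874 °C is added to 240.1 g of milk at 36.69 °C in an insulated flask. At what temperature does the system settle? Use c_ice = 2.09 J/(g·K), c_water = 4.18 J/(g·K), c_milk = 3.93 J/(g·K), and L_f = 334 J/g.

T_f ≈ 15.6 °C

Setting the total heat transfer to zero:
ice -7.874→0 °C: 47.87×2.09×7.874 = 787.78
  latent heat to melt: 47.87×334 = 15989
  warm the meltwater: 200.1 T
  milk: 943.59(T − 36.69)
1143.7 T = 34620 − 16776 = 17844
T ≈ 15.60 °C — above 0 °C, consistent with complete melting.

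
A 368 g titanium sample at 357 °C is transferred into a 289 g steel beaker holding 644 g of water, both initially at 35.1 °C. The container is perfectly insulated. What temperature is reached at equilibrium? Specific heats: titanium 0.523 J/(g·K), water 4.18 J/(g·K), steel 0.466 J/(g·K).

T_f ≈ 55.6 °C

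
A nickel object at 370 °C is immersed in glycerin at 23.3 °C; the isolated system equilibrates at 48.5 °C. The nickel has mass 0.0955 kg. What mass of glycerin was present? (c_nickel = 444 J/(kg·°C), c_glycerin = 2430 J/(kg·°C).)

m ≈ 0.223 kg

Let T be the final temperature. ΣQ_i = 0:
0.0955×444×(48.5 − 370) + m×2430×(48.5 − 23.3) = 0
61236 m = 13632
m = 13632/61236 ≈ 0.2226 kg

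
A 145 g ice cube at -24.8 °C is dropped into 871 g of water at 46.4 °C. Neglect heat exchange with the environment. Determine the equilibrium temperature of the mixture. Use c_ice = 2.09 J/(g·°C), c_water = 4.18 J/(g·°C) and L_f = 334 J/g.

T_f ≈ 26.6 °C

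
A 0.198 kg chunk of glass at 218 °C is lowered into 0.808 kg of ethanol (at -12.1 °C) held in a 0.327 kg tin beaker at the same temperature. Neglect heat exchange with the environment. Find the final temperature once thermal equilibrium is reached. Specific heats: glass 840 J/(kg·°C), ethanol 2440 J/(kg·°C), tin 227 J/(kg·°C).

T_f ≈ 5.2 °C

Conservation of energy gives ΣQ = 0:
0.198×840×(T − 218) + 0.808×2440×(T − (-12.1)) + 0.327×227×(T − (-12.1)) = 0
166.32(T − 218) + 1971.5(T − (-12.1)) + 74.23(T − (-12.1)) = 0
(166.32 + 1971.5 + 74.23) T = 166.32×218 + 1971.5×(-12.1) + 74.23×(-12.1)
T = 11504 / 2212.1 = 5.2 °C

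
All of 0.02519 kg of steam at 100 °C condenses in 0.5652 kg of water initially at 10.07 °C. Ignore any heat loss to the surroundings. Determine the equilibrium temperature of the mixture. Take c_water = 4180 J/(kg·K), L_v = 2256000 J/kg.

T_f ≈ 36.9 °C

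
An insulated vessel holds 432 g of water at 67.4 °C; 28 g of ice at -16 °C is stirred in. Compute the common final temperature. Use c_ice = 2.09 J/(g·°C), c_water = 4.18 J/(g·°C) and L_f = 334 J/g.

Conservation of energy gives ΣQ = 0:
ice -16→0 °C: 28×2.09×16 = 936.32; melt ice: 28×334 = 9352; warm the meltwater: 117.04 T; water: 1805.8(T − 67.4)
1922.8 T = 121708 − 10288 = 111420
T ≈ 57.95 °C (positive, so assuming full melt was valid).

T_f ≈ 57.9 °C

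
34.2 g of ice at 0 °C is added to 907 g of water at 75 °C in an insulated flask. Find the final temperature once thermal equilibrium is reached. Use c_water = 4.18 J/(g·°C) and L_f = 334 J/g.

T_f ≈ 69.4 °C

Energy conservation, ΣQ = 0:
fusion: m_ice L_f = 34.2·334 = 11423; meltwater 0→T: 34.2·4.18·T = 142.96 T; water: 3791.3(T − 75)
3934.2 T = 284344 − 11423 = 272922
T ≈ 69.37 °C. Since T > 0 °C, the all-ice-melts assumption holds.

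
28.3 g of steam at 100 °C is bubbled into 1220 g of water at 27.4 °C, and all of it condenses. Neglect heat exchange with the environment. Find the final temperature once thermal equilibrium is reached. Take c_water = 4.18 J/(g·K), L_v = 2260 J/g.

Setting the total heat transfer to zero:
condense steam: −28.3·2260 = −63958; condensed water 100 °C→T: 118.29(T − 100); original water: 5099.6(T − 27.4)
5217.9 T = 63958 + 11829 + 139729 = 215516
T ≈ 41.30 °C — below 100 °C, confirming all the steam condensed.

T_f ≈ 41.3 °C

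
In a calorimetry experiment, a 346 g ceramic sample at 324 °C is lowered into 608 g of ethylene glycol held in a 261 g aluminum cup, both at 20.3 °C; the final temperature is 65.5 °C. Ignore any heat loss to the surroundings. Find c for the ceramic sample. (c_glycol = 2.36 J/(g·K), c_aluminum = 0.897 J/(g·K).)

Taking heat into each body as positive, Σ m c ΔT = 0:
346·c·(65.5 − 324) + 608·2.36·(65.5 − 20.3) + 261·0.897·(65.5 − 20.3) = 0
-89441 c = -75439
c = -75439/-89441 ≈ 0.8434 J/(g·K)

c ≈ 0.843 J/(g·K)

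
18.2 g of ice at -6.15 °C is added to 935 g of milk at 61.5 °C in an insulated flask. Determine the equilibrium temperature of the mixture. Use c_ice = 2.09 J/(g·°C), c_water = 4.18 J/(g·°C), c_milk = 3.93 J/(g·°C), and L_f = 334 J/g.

T_f ≈ 58.6 °C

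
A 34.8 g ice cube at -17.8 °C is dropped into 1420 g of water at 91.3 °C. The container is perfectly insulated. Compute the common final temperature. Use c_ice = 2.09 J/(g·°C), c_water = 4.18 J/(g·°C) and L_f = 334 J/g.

T_f ≈ 87.0 °C

Heat gained plus heat lost sum to zero:
ice -17.8→0 °C: 34.8·2.09·17.8 = 1294.6
  melt ice: 34.8·334 = 11623
  meltwater 0→T: 34.8·4.18·T = 145.46 T
  water cools: 1420·4.18·(T − 91.3) = 5935.6(T − 91.3)
6081.1 T = 541920 − 12918 = 529002
T ≈ 86.99 °C — above 0 °C, consistent with complete melting.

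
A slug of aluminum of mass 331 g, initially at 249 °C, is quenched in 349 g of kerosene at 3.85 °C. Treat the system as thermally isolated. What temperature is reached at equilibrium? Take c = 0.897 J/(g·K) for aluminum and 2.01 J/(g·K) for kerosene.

|Q_aluminum| = |Q_kerosene|:
331×0.897×(249 − T) = 349×2.01×(T − 3.85)
296.91(249 − T) = 701.49(T − 3.85)
998.4 T = 76631  ⇒  T ≈ 76.75 °C

T_f ≈ 76.8 °C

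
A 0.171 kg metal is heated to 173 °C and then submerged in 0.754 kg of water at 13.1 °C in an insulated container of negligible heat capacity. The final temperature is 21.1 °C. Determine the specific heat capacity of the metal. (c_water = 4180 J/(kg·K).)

Heat lost by the metal = heat gained by the water:
0.171·c·(173 − 21.1) = 0.754·4180·(21.1 − 13.1)
25.97 c = 25214  ⇒  c ≈ 970.7 J/(kg·K)

c ≈ 971 J/(kg·K)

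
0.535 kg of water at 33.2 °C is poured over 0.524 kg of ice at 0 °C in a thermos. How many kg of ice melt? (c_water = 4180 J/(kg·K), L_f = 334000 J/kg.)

Water can give up m c ΔT = 0.535×4180×33.2 = 74245 J before reaching 0 °C.
To melt every bit of ice: 0.524×334000 = 175016 J.
74245 J < 175016 J, so only part of the ice melts and the system sits at 0 °C.
m_melted×334000 = 74245  ⇒  m_melted ≈ 0.2223 kg.

m_melted ≈ 0.222 kg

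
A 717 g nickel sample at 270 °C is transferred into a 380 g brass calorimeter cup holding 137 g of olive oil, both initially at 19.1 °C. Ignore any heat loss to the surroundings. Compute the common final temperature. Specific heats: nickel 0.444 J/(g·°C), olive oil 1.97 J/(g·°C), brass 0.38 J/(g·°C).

T_f = Σ m_i c_i T_i / Σ m_i c_i:
T_f = (318.35·270 + 269.89·19.1 + 144.4·19.1) / (318.35 + 269.89 + 144.4)
    = 93867 / 732.64 ≈ 128.12 °C

T_f ≈ 128.1 °C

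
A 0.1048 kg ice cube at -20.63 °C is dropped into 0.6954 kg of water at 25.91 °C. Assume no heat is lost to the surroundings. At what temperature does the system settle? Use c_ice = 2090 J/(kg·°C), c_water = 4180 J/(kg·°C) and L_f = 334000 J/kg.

T_f ≈ 10.7 °C

Energy conservation, ΣQ = 0:
warm ice to 0 °C: 0.1048×2090×(0 − (-20.63)) = 4518.6
  melt ice: 0.1048×334000 = 35003
  warm the meltwater: 438.06 T
  water cools: 0.6954×4180×(T − 25.91) = 2906.8(T − 25.91)
3344.8 T = 75314 − 39522 = 35793
T ≈ 10.70 °C. Since T > 0 °C, the all-ice-melts assumption holds.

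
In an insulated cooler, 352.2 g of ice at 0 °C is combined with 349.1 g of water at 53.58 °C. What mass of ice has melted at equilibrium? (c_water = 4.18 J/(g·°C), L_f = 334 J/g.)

m_melted ≈ 234 g

Water can give up m c ΔT = 349.1·4.18·53.58 = 78186 J before reaching 0 °C.
To melt every bit of ice: 352.2·334 = 117635 J.
That's not enough to melt it all — equilibrium is at 0 °C with ice remaining.
Mass melted = 78186/334 ≈ 234.1 g.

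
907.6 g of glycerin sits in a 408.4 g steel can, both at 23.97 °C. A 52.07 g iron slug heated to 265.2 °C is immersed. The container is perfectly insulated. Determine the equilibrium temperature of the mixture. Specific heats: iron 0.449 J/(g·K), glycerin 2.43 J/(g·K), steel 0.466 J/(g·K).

T_f ≈ 26.3 °C

Energy conservation, ΣQ = 0:
52.07*0.449*(T − 265.2) + 907.6*2.43*(T − 23.97) + 408.4*0.466*(T − 23.97) = 0
23.38(T − 265.2) + 2205.5(T − 23.97) + 190.31(T − 23.97) = 0
(23.38 + 2205.5 + 190.31) T = 23.38*265.2 + 2205.5*23.97 + 190.31*23.97
T ≈ 26.30 °C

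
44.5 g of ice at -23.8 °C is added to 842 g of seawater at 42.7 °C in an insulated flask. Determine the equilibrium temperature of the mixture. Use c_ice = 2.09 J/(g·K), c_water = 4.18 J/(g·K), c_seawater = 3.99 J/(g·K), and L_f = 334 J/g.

Net heat exchanged in the isolated system is zero:
ice -23.8→0 °C: 44.5·2.09·23.8 = 2213.5
  latent heat to melt: 44.5·334 = 14863
  warm the meltwater: 186.01 T
  seawater cools: 842·3.99·(T − 42.7) = 3359.6(T − 42.7)
3545.6 T = 143454 − 17077 = 126378
T ≈ 35.64 °C (positive, so assuming full melt was valid).

T_f ≈ 35.6 °C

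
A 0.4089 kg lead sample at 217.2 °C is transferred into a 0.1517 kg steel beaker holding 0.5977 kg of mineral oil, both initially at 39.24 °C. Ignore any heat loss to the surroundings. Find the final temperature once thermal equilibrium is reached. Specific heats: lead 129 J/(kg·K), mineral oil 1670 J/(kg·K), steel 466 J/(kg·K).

T_f = Σ m_i c_i T_i / Σ m_i c_i:
T_f = (52.75*217.2 + 998.16*39.24 + 70.69*39.24) / (52.75 + 998.16 + 70.69)
    = 53399 / 1121.6 ≈ 47.61 °C

T_f ≈ 47.6 °C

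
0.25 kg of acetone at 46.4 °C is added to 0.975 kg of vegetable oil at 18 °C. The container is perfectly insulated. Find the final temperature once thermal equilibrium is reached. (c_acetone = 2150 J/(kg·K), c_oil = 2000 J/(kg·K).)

T_f ≈ 24.1 °C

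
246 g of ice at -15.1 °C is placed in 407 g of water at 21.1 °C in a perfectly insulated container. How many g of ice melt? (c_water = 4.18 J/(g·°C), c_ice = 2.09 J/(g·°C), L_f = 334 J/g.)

m_melted ≈ 84.2 g

Water can give up m c ΔT = 407·4.18·21.1 = 35897 J before reaching 0 °C.
Warming the ice to 0 °C takes 246·2.09·15.1 = 7763.5 J, leaving 28133 J for melting.
Fully melting the ice requires m_ice L_f = 246·334 = 82164 J.
Since 28133 < 82164 J, not all the ice melts; equilibrium is at 0 °C.
Mass melted = 28133/334 ≈ 84.23 g.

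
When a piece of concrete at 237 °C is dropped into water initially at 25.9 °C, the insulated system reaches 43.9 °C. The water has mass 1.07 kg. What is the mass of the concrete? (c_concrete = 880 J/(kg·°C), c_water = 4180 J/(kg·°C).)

Heat lost by the concrete = heat gained by the water:
m×880×(237 − 43.9) = 1.07×4180×(43.9 − 25.9)
169928 m = 80507  ⇒  m ≈ 0.4738 kg

m ≈ 0.474 kg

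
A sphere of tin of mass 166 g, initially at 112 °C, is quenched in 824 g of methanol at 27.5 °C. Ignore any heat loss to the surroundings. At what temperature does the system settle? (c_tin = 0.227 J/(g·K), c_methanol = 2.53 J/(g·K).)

T_f ≈ 29.0 °C

Set heat shed by the hot body equal to heat absorbed by the cold body:
166×0.227×(112 − T) = 824×2.53×(T − 27.5)
37.68(112 − T) = 2084.7(T − 27.5)
2122.4 T = 61550  ⇒  T ≈ 29.00 °C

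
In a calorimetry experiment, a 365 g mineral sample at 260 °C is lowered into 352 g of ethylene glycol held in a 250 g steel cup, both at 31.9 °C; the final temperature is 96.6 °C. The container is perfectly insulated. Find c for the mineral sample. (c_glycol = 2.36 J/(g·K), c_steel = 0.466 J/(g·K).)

Net heat exchanged in the isolated system is zero:
365×c×(96.6 − 260) + 352×2.36×(96.6 − 31.9) + 250×0.466×(96.6 − 31.9) = 0
-59641 c = -61285
c = -61285/-59641 ≈ 1.028 J/(g·K)

c ≈ 1.03 J/(g·K)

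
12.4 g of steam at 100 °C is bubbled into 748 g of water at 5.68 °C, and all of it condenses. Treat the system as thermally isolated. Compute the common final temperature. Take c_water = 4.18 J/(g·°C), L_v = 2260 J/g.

Setting the total heat transfer to zero:
steam→water at 100 °C releases m L_v = 12.4·2260 = 28024
  condensed water 100 °C→T: 51.83(T − 100)
  original water: 3126.6(T − 5.68)
3178.5 T = 28024 + 5183.2 + 17759 = 50967
T ≈ 16.03 °C (< 100 °C, so full condensation is consistent).

T_f ≈ 16.0 °C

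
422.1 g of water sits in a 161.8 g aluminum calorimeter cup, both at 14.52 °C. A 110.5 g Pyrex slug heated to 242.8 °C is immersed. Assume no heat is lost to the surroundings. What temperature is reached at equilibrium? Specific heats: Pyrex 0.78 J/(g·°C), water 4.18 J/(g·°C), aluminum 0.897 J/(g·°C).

T_f ≈ 24.4 °C

With ΣQ=0 the equilibrium temperature is the m·c-weighted mean:
T_f = (86.19·242.8 + 1764.4·14.52 + 145.13·14.52) / (86.19 + 1764.4 + 145.13)
    = 48653 / 1995.7 ≈ 24.38 °C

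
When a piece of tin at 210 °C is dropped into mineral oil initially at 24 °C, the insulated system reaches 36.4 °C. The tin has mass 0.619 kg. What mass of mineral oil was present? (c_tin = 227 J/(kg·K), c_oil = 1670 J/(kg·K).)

m ≈ 1.18 kg

Let T be the final temperature. ΣQ_i = 0:
0.619×227×(36.4 − 210) + m×1670×(36.4 − 24) = 0
20708 m = 24393
m = 24393/20708 ≈ 1.178 kg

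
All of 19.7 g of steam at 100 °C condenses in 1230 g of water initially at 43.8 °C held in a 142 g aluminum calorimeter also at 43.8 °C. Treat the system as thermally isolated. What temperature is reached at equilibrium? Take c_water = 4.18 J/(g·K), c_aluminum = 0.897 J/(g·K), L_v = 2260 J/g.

T_f ≈ 53.0 °C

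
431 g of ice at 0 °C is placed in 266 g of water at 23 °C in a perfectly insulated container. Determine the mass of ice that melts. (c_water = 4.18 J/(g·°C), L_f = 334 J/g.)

m_melted ≈ 76.6 g

Cooling the water to 0 °C releases 266·4.18·23 = 25573 J.
To melt every bit of ice: 431·334 = 143954 J.
That's not enough to melt it all — equilibrium is at 0 °C with ice remaining.
m_melt = 25573 / L_f = 76.57 g.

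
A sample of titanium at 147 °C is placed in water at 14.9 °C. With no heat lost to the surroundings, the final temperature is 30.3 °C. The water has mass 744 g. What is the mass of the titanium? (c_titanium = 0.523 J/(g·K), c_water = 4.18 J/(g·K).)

m ≈ 785 g

Setting the total heat transfer to zero:
m×0.523×(30.3 − 147) + 744×4.18×(30.3 − 14.9) = 0
-61.03 m = -47893
m = -47893/-61.03 ≈ 784.7 g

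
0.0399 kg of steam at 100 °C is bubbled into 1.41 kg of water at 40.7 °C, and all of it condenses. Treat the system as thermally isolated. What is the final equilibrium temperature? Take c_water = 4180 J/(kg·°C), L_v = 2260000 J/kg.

T_f ≈ 57.2 °C

Energy conservation, ΣQ = 0:
latent heat released on condensation: 0.0399·2260000 = 90174
  condensed water 100 °C→T: 166.78(T − 100)
  original water: 5893.8(T − 40.7)
6060.6 T = 90174 + 16678 + 239878 = 346730
T ≈ 57.21 °C — below 100 °C, confirming all the steam condensed.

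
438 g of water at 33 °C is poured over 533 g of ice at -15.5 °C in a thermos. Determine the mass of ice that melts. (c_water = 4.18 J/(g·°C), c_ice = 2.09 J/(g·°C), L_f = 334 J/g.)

m_melted ≈ 129 g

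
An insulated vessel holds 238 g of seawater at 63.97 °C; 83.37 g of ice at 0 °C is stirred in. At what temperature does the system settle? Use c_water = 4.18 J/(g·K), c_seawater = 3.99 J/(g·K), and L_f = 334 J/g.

Let T be the final temperature. ΣQ_i = 0:
latent heat to melt: 83.37·334 = 27846; meltwater 0→T: 83.37·4.18·T = 348.49 T; seawater: 949.62(T − 63.97)
1298.1 T = 60747 − 27846 = 32902
T ≈ 25.35 °C — above 0 °C, consistent with complete melting.

T_f ≈ 25.3 °C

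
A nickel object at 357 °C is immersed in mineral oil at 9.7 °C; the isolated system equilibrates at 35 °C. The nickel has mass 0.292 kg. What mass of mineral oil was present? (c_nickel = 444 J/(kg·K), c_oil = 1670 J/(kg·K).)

Heat lost by the nickel = heat gained by the oil:
0.292·444·(357 − 35) = m·1670·(35 − 9.7)
42251 m = 41747  ⇒  m ≈ 0.9881 kg

m ≈ 0.988 kg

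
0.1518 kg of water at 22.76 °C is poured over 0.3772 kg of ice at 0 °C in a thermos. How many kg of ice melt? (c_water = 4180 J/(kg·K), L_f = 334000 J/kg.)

m_melted ≈ 0.0432 kg

Water can give up m c ΔT = 0.1518×4180×22.76 = 14442 J before reaching 0 °C.
To melt every bit of ice: 0.3772×334000 = 125985 J.
Since 14442 < 125985 J, not all the ice melts; equilibrium is at 0 °C.
m_melt = 14442 / L_f = 0.04324 kg.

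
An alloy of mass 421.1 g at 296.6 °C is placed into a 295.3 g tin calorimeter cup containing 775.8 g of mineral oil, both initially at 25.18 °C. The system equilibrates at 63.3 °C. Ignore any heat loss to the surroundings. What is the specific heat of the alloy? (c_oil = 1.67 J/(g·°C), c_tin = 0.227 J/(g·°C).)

c ≈ 0.529 J/(g·°C)

Conservation of energy gives ΣQ = 0:
421.1×c×(63.3 − 296.6) + 775.8×1.67×(63.3 − 25.18) + 295.3×0.227×(63.3 − 25.18) = 0
-98243 c = -51943
c = -51943/-98243 ≈ 0.5287 J/(g·°C)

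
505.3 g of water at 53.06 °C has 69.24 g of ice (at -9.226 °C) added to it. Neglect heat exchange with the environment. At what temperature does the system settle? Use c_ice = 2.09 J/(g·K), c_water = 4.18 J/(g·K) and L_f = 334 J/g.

Conservation of energy gives ΣQ = 0:
warm ice to 0 °C: 69.24×2.09×(0 − (-9.226)) = 1335.1
  melt ice: 69.24×334 = 23126
  meltwater 0→T: 69.24×4.18×T = 289.42 T
  water: 2112.2(T − 53.06)
2401.6 T = 112071 − 24461 = 87610
T ≈ 36.48 °C — above 0 °C, consistent with complete melting.

T_f ≈ 36.5 °C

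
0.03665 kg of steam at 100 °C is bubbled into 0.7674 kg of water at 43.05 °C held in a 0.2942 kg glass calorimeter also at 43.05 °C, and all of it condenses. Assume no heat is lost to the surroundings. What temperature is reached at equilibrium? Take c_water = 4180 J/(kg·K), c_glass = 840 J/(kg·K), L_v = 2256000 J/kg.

T_f ≈ 68.4 °C

Net heat exchanged in the isolated system is zero:
steam→water at 100 °C releases m L_v = 0.03665×2256000 = 82682; condensed water 100 °C→T: 153.2(T − 100); water warms: 0.7674×4180×(T − 43.05) = 3207.7(T − 43.05); cup: 247.13(T − 43.05)
3608.1 T = 82682 + 15320 + 148732 = 246734
T ≈ 68.38 °C, under the boiling point, so the assumption holds.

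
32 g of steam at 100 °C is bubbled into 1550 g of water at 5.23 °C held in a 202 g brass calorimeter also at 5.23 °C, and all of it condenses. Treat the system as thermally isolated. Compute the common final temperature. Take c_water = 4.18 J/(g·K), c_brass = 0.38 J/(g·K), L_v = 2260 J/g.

T_f ≈ 17.9 °C

Let T be the final temperature. ΣQ_i = 0:
latent heat released on condensation: 32·2260 = 72320; condensate cools 100→T: 32·4.18·(T − 100) = 133.76(T − 100); water warms: 1550·4.18·(T − 5.23) = 6479(T − 5.23); brass cup: 202·0.38·(T − 5.23) = 76.76(T − 5.23)
6689.5 T = 72320 + 13376 + 34287 = 119983
T ≈ 17.94 °C, under the boiling point, so the assumption holds.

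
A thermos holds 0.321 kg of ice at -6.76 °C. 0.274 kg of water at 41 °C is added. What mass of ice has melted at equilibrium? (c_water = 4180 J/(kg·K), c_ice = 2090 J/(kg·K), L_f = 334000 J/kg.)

Heat available from the water dropping to 0 °C: 0.274·4180·41 = 46958 J.
Of that, 0.321·2090·6.76 = 4535.2 J goes to bring the ice to 0 °C, leaving 42423 J.
To melt every bit of ice: 0.321·334000 = 107214 J.
Since 42423 < 107214 J, not all the ice melts; equilibrium is at 0 °C.
m_melted·334000 = 42423  ⇒  m_melted ≈ 0.127 kg.

m_melted ≈ 0.127 kg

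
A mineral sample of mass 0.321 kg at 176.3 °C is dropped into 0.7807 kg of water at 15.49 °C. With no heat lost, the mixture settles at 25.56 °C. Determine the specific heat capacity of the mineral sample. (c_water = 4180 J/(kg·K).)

Heat lost by the mineral sample = heat gained by the water:
0.321·c·(176.3 − 25.56) = 0.7807·4180·(25.56 − 15.49)
48.39 c = 32862  ⇒  c ≈ 679.1 J/(kg·K)

c ≈ 679 J/(kg·K)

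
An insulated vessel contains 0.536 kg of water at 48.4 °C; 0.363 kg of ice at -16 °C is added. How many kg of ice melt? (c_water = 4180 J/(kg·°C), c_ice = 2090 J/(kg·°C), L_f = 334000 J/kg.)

m_melted ≈ 0.288 kg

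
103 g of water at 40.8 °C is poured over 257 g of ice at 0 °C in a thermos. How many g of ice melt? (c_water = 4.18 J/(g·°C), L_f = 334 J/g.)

Water can give up m c ΔT = 103·4.18·40.8 = 17566 J before reaching 0 °C.
Fully melting the ice requires m_ice L_f = 257·334 = 85838 J.
17566 J < 85838 J, so only part of the ice melts and the system sits at 0 °C.
m_melted·334 = 17566  ⇒  m_melted ≈ 52.59 g.

m_melted ≈ 52.6 g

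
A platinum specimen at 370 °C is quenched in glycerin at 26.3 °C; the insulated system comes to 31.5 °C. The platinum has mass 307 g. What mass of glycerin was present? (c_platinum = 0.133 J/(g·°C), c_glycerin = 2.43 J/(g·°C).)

m ≈ 1090 g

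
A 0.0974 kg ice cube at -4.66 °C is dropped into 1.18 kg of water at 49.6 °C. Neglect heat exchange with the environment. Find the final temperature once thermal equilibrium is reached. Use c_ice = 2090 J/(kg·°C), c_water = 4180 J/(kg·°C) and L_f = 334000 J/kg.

Conservation of energy gives ΣQ = 0:
warm ice to 0 °C: 0.0974×2090×(0 − (-4.66)) = 948.62; melt ice: 0.0974×334000 = 32532; meltwater 0→T: 0.0974×4180×T = 407.13 T; water: 4932.4(T − 49.6)
5339.5 T = 244647 − 33480 = 211167
T ≈ 39.55 °C — above 0 °C, consistent with complete melting.

T_f ≈ 39.5 °C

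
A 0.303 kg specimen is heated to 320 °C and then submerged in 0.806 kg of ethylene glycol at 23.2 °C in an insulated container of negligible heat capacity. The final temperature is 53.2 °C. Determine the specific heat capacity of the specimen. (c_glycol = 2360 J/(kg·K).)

c ≈ 706 J/(kg·K)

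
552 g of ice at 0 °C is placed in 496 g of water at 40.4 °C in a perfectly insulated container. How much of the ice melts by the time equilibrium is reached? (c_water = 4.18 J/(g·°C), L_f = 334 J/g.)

m_melted ≈ 251 g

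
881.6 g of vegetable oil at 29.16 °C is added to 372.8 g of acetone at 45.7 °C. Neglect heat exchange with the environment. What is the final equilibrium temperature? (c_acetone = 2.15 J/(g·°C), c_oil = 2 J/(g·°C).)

Setting the total heat transfer to zero:
372.8×2.15×(T − 45.7) + 881.6×2×(T − 29.16) = 0
801.52(T − 45.7) + 1763.2(T − 29.16) = 0
(801.52 + 1763.2) T = 801.52×45.7 + 1763.2×29.16
T ≈ 34.33 °C

T_f ≈ 34.3 °C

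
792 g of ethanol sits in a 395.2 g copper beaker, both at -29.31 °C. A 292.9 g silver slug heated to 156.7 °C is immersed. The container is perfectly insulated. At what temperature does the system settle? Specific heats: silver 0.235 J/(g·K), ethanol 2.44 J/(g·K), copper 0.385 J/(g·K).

T_f ≈ -23.4 °C

With ΣQ=0 the equilibrium temperature is the m·c-weighted mean:
T_f = (68.83·156.7 + 1932.5·(-29.31) + 152.15·(-29.31)) / (68.83 + 1932.5 + 152.15)
    = -50315 / 2153.5 ≈ -23.36 °C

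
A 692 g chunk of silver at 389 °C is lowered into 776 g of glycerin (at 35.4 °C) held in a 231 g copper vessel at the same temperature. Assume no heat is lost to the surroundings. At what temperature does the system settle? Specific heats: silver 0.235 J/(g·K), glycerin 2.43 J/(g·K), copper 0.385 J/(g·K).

T_f ≈ 62.3 °C

Net heat exchanged in the isolated system is zero:
692*0.235*(T − 389) + 776*2.43*(T − 35.4) + 231*0.385*(T − 35.4) = 0
(162.62 + 1885.7 + 88.94) T = 162.62*389 + 1885.7*35.4 + 88.94*35.4
T = 133161/2137.2 ≈ 62.31 °C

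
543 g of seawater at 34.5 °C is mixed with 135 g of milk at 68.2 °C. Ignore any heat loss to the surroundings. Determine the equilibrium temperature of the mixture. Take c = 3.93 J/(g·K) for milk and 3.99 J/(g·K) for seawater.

T_f ≈ 41.1 °C

Set heat shed by the hot body equal to heat absorbed by the cold body:
135×3.93×(68.2 − T) = 543×3.99×(T − 34.5)
530.55(68.2 − T) = 2166.6(T − 34.5)
2697.1 T = 110930  ⇒  T ≈ 41.13 °C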